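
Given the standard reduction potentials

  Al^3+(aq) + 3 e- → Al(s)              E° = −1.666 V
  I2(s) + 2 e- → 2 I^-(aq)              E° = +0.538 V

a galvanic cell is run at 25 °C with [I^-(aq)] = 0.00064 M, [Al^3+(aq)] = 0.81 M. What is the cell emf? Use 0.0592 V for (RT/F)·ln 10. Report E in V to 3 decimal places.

Since E°(I₂/I⁻) > E°(Al³⁺/Al), I₂/I⁻ serves as the cathode.
E°cell = +0.538 − (−1.666) = +2.204 V, with n = 6 electrons transferred.
Balancing gives 3 I2(s) + 2 Al(s) → 6 I^-(aq) + 2 Al^3+(aq); hence Q = [I^-(aq)]^6·[Al^3+(aq)]^2 = 4.51×10^−20 (log Q = −19.346).
By the Nernst equation, E = +2.204 − (0.0592/6)·(−19.346) = +2.395 V.

+2.395 V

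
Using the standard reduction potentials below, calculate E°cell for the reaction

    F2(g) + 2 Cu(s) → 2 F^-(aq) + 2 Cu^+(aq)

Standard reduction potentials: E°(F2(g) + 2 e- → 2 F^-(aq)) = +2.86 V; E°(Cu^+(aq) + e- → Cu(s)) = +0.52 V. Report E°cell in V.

In the reaction as written, F2(g) is reduced (cathode) and Cu^+(aq) is produced by oxidation at the anode.
E°cell = E°(cathode) − E°(anode) = +2.86 − (+0.52) = +2.34 V.

+2.34 V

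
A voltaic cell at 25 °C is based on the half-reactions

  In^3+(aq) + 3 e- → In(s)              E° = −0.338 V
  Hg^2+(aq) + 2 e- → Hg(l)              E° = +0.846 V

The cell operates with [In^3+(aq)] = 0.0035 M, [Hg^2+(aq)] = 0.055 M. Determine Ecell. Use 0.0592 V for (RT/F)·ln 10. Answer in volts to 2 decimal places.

The Hg²⁺/Hg couple has the more positive E°, so it is the cathode; In³⁺/In is the anode.
The standard potential is +0.846 − (−0.338) = +1.184 V and the balanced reaction transfers n = 6 electrons.
The balanced reaction is 3 Hg^2+(aq) + 2 In(s) → 3 Hg(l) + 2 In^3+(aq), so Q = [In^3+(aq)]^2 / [Hg^2+(aq)]^3 = 0.0736 and log Q = −1.133.
E = E° − (0.0592/n)·log Q = +1.184 − (0.0592/6)(−1.133) = +1.20 V.

+1.20 V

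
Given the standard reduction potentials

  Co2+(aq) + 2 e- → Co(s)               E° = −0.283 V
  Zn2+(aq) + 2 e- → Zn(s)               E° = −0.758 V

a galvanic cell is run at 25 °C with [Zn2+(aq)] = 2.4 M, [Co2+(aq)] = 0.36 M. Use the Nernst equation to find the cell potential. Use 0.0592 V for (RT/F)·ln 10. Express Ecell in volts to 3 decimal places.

The Co²⁺/Co couple has the more positive E°, so it is the cathode; Zn²⁺/Zn is the anode.
E°cell = −0.283 − (−0.758) = +0.475 V, with n = 2 electrons transferred.
For the overall reaction Co2+(aq) + Zn(s) → Co(s) + Zn2+(aq), Q = [Zn2+(aq)] / [Co2+(aq)] = 6.67, giving log Q = 0.824.
By the Nernst equation, E = +0.475 − (0.0592/2)·(0.824) = +0.451 V.

+0.451 V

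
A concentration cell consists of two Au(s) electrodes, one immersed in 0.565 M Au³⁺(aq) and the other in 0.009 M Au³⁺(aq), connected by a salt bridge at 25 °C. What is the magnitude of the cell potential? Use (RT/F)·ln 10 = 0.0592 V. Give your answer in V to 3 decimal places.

For a concentration cell E°cell = 0, since both electrodes use the same couple.
The compartment with the higher Au³⁺(aq) concentration (0.565 M) acts as the cathode; ions are reduced there and produced at the dilute (0.009 M) anode.
With n = 3, Ecell = −(0.0592/3)·log([dilute]/[conc]) = −(0.0592/3)·log(0.009/0.565) = +0.035 V.

0.035 V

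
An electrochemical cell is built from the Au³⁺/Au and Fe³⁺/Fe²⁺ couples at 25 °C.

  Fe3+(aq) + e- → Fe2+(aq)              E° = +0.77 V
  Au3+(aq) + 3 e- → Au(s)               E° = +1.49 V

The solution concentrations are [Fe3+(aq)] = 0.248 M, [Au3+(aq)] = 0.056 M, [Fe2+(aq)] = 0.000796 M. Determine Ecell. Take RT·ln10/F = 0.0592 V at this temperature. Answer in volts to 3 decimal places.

+0.548 V

Au³⁺/Au is reduced (cathode, E° = +1.49 V) and Fe³⁺/Fe²⁺ is oxidized (anode).
E°cell = +1.49 − (+0.77) = +0.72 V, with n = 3 electrons transferred.
The balanced reaction is Au3+(aq) + 3 Fe2+(aq) → Au(s) + 3 Fe3+(aq), so Q = [Fe3+(aq)]^3 / ([Au3+(aq)]·[Fe2+(aq)]^3) = 5.4×10^8 and log Q = 8.732.
By the Nernst equation, E = +0.72 − (0.0592/3)·(8.732) = +0.548 V.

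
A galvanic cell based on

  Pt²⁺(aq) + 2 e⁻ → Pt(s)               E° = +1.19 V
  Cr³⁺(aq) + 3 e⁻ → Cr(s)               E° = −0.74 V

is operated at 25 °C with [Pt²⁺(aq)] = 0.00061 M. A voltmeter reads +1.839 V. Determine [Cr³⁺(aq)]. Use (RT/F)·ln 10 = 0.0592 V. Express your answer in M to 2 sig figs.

With Pt²⁺/Pt at the cathode and Cr³⁺/Cr at the anode, E°cell = +1.19 − (−0.74) = +1.93 V (n = 6).
Since E = E° − (0.0592/n)·log Q, log Q = n(E° − E)/0.0592 = 9.223.
Balancing electrons gives 3 Pt²⁺(aq) + 2 Cr(s) → 3 Pt(s) + 2 Cr³⁺(aq); thus Q = [Cr³⁺(aq)]^2 / [Pt²⁺(aq)]^3.
Solving for the unknown gives log [Cr³⁺(aq)] = −0.211, so [Cr³⁺(aq)] ≈ 0.62 M.

0.62 M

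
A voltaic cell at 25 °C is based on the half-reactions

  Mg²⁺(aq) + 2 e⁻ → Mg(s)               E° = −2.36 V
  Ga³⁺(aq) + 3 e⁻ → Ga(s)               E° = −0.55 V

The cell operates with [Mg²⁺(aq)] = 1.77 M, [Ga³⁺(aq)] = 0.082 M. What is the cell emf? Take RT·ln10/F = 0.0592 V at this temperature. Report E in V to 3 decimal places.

Since E°(Ga³⁺/Ga) > E°(Mg²⁺/Mg), Ga³⁺/Ga serves as the cathode.
The standard potential is −0.55 − (−2.36) = +1.81 V and the balanced reaction transfers n = 6 electrons.
Balancing gives 2 Ga³⁺(aq) + 3 Mg(s) → 2 Ga(s) + 3 Mg²⁺(aq); hence Q = [Mg²⁺(aq)]^3 / [Ga³⁺(aq)]^2 = 825 (log Q = 2.916).
Applying E = E° − (RT ln10/nF)·log Q gives +1.81 − (0.0592/6)(2.916) = +1.781 V.

+1.781 V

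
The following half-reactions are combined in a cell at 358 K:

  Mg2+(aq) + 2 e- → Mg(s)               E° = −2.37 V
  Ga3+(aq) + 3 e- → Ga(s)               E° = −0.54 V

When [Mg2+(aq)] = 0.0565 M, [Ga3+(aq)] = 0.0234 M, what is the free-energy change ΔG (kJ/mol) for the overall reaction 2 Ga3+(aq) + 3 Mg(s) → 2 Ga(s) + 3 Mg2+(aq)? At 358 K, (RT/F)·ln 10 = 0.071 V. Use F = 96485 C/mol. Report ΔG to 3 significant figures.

The standard cell potential is −0.54 − (−2.37) = +1.83 V, with n = 6 electrons in the balanced equation.
The reaction quotient is [Mg2+(aq)]^3 / [Ga3+(aq)]^2 = 0.329; by Nernst, E = +1.83 − (0.071/6)(−0.482) = +1.8357 V.
Then ΔG = −nFE = −6 × 96485 × +1.8357 J/mol = −1060 kJ/mol.

−1060 kJ/mol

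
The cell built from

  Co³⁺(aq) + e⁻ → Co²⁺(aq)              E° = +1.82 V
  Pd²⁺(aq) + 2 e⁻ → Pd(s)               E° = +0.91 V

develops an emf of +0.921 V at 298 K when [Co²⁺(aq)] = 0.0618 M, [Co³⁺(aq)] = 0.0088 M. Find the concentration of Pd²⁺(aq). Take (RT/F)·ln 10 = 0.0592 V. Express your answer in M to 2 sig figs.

0.0086 M

Co³⁺/Co²⁺ is the cathode (higher E°); E°cell = +1.82 − (+0.91) = +0.91 V with n = 2.
From the Nernst equation, log Q = n(E° − E)/0.0592 = 2·(+0.91 − (+0.921))/0.0592 = −0.372.
Balancing electrons gives 2 Co³⁺(aq) + Pd(s) → 2 Co²⁺(aq) + Pd²⁺(aq); thus Q = ([Co²⁺(aq)]^2·[Pd²⁺(aq)]) / [Co³⁺(aq)]^2.
Isolating [Pd²⁺(aq)] in Q = 10^{−0.372} yields log [Pd²⁺(aq)] = −2.065, i.e. 0.0086 M.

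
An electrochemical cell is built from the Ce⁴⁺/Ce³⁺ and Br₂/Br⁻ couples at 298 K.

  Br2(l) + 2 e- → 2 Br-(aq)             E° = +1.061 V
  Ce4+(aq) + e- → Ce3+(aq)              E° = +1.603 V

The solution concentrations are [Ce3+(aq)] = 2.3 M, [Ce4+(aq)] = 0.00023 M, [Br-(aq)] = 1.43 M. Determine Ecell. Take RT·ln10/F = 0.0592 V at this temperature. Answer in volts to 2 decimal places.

+0.31 V

Ce⁴⁺/Ce³⁺ is reduced (cathode, E° = +1.603 V) and Br₂/Br⁻ is oxidized (anode).
E°cell = +1.603 − (+1.061) = +0.542 V, with n = 2 electrons transferred.
The balanced reaction is 2 Ce4+(aq) + 2 Br-(aq) → 2 Ce3+(aq) + Br2(l), so Q = [Ce3+(aq)]^2 / ([Ce4+(aq)]^2·[Br-(aq)]^2) = 4.89×10^7 and log Q = 7.689.
Applying E = E° − (RT ln10/nF)·log Q gives +0.542 − (0.0592/2)(7.689) = +0.31 V.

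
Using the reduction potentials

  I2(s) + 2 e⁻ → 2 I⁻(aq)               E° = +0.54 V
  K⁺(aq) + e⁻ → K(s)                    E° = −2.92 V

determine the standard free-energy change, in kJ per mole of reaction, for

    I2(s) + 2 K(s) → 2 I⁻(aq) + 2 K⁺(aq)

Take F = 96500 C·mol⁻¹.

−668 kJ/mol

In the reaction as written I2(s) is reduced, so the I₂/I⁻ couple is the cathode and K⁺/K is the anode.
E°cell = +0.54 − (−2.92) = +3.46 V; balancing electrons gives n = 2.
ΔG° = −nFE°cell = −(2)(96500)(+3.46) J/mol = −668 kJ/mol.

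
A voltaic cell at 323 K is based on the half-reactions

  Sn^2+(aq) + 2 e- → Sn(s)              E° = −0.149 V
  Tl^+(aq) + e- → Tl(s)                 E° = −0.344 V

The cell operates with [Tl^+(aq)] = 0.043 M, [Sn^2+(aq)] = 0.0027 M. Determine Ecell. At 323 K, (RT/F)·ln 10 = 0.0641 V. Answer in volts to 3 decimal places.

+0.200 V

Since E°(Sn²⁺/Sn) > E°(Tl⁺/Tl), Sn²⁺/Sn serves as the cathode.
The standard potential is −0.149 − (−0.344) = +0.195 V and the balanced reaction transfers n = 2 electrons.
The balanced reaction is Sn^2+(aq) + 2 Tl(s) → Sn(s) + 2 Tl^+(aq), so Q = [Tl^+(aq)]^2 / [Sn^2+(aq)] = 0.685 and log Q = −0.164.
By the Nernst equation, E = +0.195 − (0.0641/2)·(−0.164) = +0.200 V.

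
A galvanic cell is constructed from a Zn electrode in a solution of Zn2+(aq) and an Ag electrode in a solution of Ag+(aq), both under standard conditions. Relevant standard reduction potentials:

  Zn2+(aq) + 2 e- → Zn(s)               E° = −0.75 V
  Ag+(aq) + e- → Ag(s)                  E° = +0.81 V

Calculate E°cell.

Of the two couples in this cell, the one with the more positive reduction potential is reduced at the cathode: here that is Ag⁺/Ag (+0.81 V); Zn²⁺/Zn (−0.75 V) is the anode.
E°cell = E°(cathode) − E°(anode) = +0.81 − (−0.75) = +1.56 V.

+1.56 V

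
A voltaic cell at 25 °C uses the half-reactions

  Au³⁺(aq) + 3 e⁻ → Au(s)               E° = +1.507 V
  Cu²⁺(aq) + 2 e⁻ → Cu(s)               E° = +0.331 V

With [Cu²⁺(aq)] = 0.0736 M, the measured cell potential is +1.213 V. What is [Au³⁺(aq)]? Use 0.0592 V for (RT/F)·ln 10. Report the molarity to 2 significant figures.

1.5 M

The Au³⁺/Au couple has the larger reduction potential, so it is the cathode: E°cell = +1.507 − (+0.331) = +1.176 V and n = 6.
From the Nernst equation, log Q = n(E° − E)/0.0592 = 6·(+1.176 − (+1.213))/0.0592 = −3.750.
For 2 Au³⁺(aq) + 3 Cu(s) → 2 Au(s) + 3 Cu²⁺(aq), the reaction quotient is Q = [Cu²⁺(aq)]^3 / [Au³⁺(aq)]^2.
Isolating [Au³⁺(aq)] in Q = 10^{−3.750} yields log [Au³⁺(aq)] = 0.175, i.e. 1.5 M.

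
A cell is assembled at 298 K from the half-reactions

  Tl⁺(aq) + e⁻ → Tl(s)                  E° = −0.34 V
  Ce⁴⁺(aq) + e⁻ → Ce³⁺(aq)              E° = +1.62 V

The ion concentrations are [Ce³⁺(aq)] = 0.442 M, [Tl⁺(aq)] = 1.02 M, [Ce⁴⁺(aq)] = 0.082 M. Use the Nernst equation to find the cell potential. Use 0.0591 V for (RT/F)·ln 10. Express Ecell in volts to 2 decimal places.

The Ce⁴⁺/Ce³⁺ couple has the more positive E°, so it is the cathode; Tl⁺/Tl is the anode.
E°cell = E°cat − E°an = +1.62 − (−0.34) = +1.96 V; n = 1.
For the overall reaction Ce⁴⁺(aq) + Tl(s) → Ce³⁺(aq) + Tl⁺(aq), Q = ([Ce³⁺(aq)]·[Tl⁺(aq)]) / [Ce⁴⁺(aq)] = 5.5, giving log Q = 0.740.
Applying E = E° − (RT ln10/nF)·log Q gives +1.96 − (0.0591/1)(0.740) = +1.92 V.

+1.92 V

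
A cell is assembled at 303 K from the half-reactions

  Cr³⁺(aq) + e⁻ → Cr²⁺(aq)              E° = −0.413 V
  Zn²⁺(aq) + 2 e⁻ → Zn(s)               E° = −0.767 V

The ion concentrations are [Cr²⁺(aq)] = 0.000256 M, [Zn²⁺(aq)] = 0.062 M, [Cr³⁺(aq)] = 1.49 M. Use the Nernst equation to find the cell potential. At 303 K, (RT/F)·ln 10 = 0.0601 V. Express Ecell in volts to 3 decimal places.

The Cr³⁺/Cr²⁺ couple has the more positive E°, so it is the cathode; Zn²⁺/Zn is the anode.
The standard potential is −0.413 − (−0.767) = +0.354 V and the balanced reaction transfers n = 2 electrons.
The balanced reaction is 2 Cr³⁺(aq) + Zn(s) → 2 Cr²⁺(aq) + Zn²⁺(aq), so Q = ([Cr²⁺(aq)]^2·[Zn²⁺(aq)]) / [Cr³⁺(aq)]^2 = 1.83×10^−9 and log Q = −8.738.
E = E° − (0.0601/n)·log Q = +0.354 − (0.0601/2)(−8.738) = +0.617 V.

+0.617 V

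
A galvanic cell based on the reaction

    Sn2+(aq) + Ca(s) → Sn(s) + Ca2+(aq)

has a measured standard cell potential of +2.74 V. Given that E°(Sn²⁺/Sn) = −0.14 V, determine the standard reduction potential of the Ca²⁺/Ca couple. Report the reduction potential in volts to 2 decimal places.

In the reaction as written the Sn²⁺/Sn couple is reduced (cathode) and Ca²⁺/Ca is oxidized (anode), so E°cell = E°(Sn²⁺/Sn) − E°(Ca²⁺/Ca).
E°(Ca²⁺/Ca) = E°(cathode) − E°cell = −0.14 − (+2.74) = −2.88 V.

−2.88 V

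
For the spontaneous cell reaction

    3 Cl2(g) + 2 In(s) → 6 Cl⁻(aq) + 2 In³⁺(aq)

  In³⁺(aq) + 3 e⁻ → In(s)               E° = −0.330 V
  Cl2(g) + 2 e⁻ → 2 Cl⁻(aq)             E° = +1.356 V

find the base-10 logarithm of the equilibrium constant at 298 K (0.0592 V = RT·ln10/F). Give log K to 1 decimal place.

log K = 170.9

The Cl₂/Cl⁻ couple is reduced (cathode); E°cell = +1.356 − (−0.330) = +1.686 V with n = 6.
At equilibrium E = 0, so log K = nE°cell / 0.0592 = (6)(+1.686) / 0.0592 = 170.9.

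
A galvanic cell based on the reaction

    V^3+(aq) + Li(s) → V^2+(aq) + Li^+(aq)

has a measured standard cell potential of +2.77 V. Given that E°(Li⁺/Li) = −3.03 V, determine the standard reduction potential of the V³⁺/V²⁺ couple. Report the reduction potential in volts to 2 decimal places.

−0.26 V

In the reaction as written the V³⁺/V²⁺ couple is reduced (cathode) and Li⁺/Li is oxidized (anode), so E°cell = E°(V³⁺/V²⁺) − E°(Li⁺/Li).
E°(V³⁺/V²⁺) = E°cell + E°(anode) = +2.77 + (−3.03) = −0.26 V.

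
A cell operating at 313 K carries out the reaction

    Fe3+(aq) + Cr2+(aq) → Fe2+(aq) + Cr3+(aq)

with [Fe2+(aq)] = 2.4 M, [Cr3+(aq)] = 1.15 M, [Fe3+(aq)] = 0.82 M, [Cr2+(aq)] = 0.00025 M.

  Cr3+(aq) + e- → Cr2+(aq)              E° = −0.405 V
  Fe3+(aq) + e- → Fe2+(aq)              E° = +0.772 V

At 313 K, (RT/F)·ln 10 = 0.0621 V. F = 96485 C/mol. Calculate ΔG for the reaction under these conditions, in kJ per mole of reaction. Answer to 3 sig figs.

−88.8 kJ/mol

The standard cell potential is +0.772 − (−0.405) = +1.177 V, with n = 1 electron in the balanced equation.
Here Q = ([Fe2+(aq)]·[Cr3+(aq)]) / ([Fe3+(aq)]·[Cr2+(aq)]) = 1.35×10^4 (log Q = 4.129), giving E = +1.177 − (0.0621/1)·(4.129) = +0.9206 V.
ΔG = −nFE = −(1)(96485)(+0.9206) J/mol = −88.8 kJ/mol.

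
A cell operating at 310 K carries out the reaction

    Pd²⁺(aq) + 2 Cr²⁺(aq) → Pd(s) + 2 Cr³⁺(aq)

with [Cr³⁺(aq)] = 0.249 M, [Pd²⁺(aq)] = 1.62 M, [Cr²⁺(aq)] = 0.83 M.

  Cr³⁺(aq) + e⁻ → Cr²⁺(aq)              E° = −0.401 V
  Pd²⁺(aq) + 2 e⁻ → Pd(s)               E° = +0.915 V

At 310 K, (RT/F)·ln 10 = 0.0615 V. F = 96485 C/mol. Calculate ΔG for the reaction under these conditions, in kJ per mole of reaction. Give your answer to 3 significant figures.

−261 kJ/mol

E°cell = +0.915 − (−0.401) = +1.316 V; the balanced reaction transfers n = 2 electrons.
Q = [Cr³⁺(aq)]^2 / ([Pd²⁺(aq)]·[Cr²⁺(aq)]^2) = 0.0556, so log Q = −1.255 and E = +1.316 − (0.0615/2)(−1.255) = +1.3546 V.
Finally ΔG = −nFE = −(2)(96485 C/mol)(+1.3546 V) = −261 kJ/mol.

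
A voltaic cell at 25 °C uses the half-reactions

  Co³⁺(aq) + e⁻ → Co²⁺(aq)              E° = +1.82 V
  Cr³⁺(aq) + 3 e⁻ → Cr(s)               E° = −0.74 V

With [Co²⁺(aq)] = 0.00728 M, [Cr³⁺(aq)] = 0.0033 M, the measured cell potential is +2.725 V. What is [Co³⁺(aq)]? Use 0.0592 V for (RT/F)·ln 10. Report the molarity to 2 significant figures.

0.66 M

The Co³⁺/Co²⁺ couple has the larger reduction potential, so it is the cathode: E°cell = +1.82 − (−0.74) = +2.56 V and n = 3.
From the Nernst equation, log Q = n(E° − E)/0.0592 = 3·(+2.56 − (+2.725))/0.0592 = −8.361.
For 3 Co³⁺(aq) + Cr(s) → 3 Co²⁺(aq) + Cr³⁺(aq), the reaction quotient is Q = ([Co²⁺(aq)]^3·[Cr³⁺(aq)]) / [Co³⁺(aq)]^3.
Isolating [Co³⁺(aq)] in Q = 10^{−8.361} yields log [Co³⁺(aq)] = −0.178, i.e. 0.66 M.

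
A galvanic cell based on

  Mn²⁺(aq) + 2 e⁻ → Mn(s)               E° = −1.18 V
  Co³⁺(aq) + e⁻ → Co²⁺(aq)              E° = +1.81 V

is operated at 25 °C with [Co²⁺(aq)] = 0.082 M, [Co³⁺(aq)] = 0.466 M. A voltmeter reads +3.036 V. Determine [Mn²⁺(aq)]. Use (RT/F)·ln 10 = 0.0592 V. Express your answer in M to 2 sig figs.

The Co³⁺/Co²⁺ couple has the larger reduction potential, so it is the cathode: E°cell = +1.81 − (−1.18) = +2.99 V and n = 2.
Since E = E° − (0.0592/n)·log Q, log Q = n(E° − E)/0.0592 = −1.554.
The balanced reaction is 2 Co³⁺(aq) + Mn(s) → 2 Co²⁺(aq) + Mn²⁺(aq), so Q = ([Co²⁺(aq)]^2·[Mn²⁺(aq)]) / [Co³⁺(aq)]^2.
Isolating [Mn²⁺(aq)] in Q = 10^{−1.554} yields log [Mn²⁺(aq)] = −0.045, i.e. 0.90 M.

0.90 M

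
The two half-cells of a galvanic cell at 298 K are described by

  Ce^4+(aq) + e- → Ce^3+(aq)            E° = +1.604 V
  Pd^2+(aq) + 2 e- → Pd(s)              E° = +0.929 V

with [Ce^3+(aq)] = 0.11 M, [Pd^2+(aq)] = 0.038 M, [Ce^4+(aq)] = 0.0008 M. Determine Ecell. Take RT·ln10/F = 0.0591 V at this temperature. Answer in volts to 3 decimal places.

+0.591 V

Since E°(Ce⁴⁺/Ce³⁺) > E°(Pd²⁺/Pd), Ce⁴⁺/Ce³⁺ serves as the cathode.
The standard potential is +1.604 − (+0.929) = +0.675 V and the balanced reaction transfers n = 2 electrons.
The balanced reaction is 2 Ce^4+(aq) + Pd(s) → 2 Ce^3+(aq) + Pd^2+(aq), so Q = ([Ce^3+(aq)]^2·[Pd^2+(aq)]) / [Ce^4+(aq)]^2 = 718 and log Q = 2.856.
Applying E = E° − (RT ln10/nF)·log Q gives +0.675 − (0.0591/2)(2.856) = +0.591 V.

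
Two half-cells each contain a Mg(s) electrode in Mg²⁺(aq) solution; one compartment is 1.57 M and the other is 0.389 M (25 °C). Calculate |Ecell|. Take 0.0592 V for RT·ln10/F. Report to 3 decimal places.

0.018 V

For a concentration cell E°cell = 0, since both electrodes use the same couple.
The compartment with the higher Mg²⁺(aq) concentration (1.57 M) acts as the cathode; ions are reduced there and produced at the dilute (0.389 M) anode.
With n = 2, Ecell = −(0.0592/2)·log([dilute]/[conc]) = −(0.0592/2)·log(0.389/1.57) = +0.018 V.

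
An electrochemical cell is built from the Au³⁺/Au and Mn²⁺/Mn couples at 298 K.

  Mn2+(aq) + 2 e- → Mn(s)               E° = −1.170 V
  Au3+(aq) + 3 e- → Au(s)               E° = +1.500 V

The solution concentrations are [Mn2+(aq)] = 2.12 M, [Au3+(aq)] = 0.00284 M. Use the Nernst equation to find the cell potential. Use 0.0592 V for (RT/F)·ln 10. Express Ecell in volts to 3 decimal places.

Since E°(Au³⁺/Au) > E°(Mn²⁺/Mn), Au³⁺/Au serves as the cathode.
The standard potential is +1.500 − (−1.170) = +2.670 V and the balanced reaction transfers n = 6 electrons.
Balancing gives 2 Au3+(aq) + 3 Mn(s) → 2 Au(s) + 3 Mn2+(aq); hence Q = [Mn2+(aq)]^3 / [Au3+(aq)]^2 = 1.18×10^6 (log Q = 6.072).
By the Nernst equation, E = +2.670 − (0.0592/6)·(6.072) = +2.610 V.

+2.610 V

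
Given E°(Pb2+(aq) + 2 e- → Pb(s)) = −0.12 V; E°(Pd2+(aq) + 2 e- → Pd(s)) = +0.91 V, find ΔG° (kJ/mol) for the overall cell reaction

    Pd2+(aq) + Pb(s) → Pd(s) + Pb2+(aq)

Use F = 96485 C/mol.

−199 kJ/mol

In the reaction as written Pd2+(aq) is reduced, so the Pd²⁺/Pd couple is the cathode and Pb²⁺/Pb is the anode.
E°cell = +0.91 − (−0.12) = +1.03 V; balancing electrons gives n = 2.
ΔG° = −nFE°cell = −(2)(96485)(+1.03) J/mol = −199 kJ/mol.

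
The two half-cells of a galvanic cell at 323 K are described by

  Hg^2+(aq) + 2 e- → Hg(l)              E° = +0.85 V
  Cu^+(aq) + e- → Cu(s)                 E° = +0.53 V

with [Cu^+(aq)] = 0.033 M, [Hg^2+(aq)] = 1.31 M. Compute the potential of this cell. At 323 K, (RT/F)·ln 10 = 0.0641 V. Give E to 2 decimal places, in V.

+0.42 V

Since E°(Hg²⁺/Hg) > E°(Cu⁺/Cu), Hg²⁺/Hg serves as the cathode.
E°cell = E°cat − E°an = +0.85 − (+0.53) = +0.32 V; n = 2.
Balancing gives Hg^2+(aq) + 2 Cu(s) → Hg(l) + 2 Cu^+(aq); hence Q = [Cu^+(aq)]^2 / [Hg^2+(aq)] = 0.000831 (log Q = −3.080).
E = E° − (0.0641/n)·log Q = +0.32 − (0.0641/2)(−3.080) = +0.42 V.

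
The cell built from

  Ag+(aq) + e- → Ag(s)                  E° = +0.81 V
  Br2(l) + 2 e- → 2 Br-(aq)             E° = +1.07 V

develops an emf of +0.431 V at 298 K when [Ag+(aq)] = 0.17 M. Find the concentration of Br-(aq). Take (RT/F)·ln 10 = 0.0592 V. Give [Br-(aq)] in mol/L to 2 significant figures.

The Br₂/Br⁻ couple has the larger reduction potential, so it is the cathode: E°cell = +1.07 − (+0.81) = +0.26 V and n = 2.
From the Nernst equation, log Q = n(E° − E)/0.0592 = 2·(+0.26 − (+0.431))/0.0592 = −5.777.
Balancing electrons gives Br2(l) + 2 Ag(s) → 2 Br-(aq) + 2 Ag+(aq); thus Q = [Br-(aq)]^2·[Ag+(aq)]^2.
Isolating [Br-(aq)] in Q = 10^{−5.777} yields log [Br-(aq)] = −2.119, i.e. 0.0076 M.

0.0076 M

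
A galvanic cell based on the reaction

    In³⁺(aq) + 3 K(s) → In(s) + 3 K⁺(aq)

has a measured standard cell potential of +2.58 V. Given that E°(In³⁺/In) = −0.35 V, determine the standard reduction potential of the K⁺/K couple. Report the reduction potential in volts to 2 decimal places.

In the reaction as written the In³⁺/In couple is reduced (cathode) and K⁺/K is oxidized (anode), so E°cell = E°(In³⁺/In) − E°(K⁺/K).
E°(K⁺/K) = E°(cathode) − E°cell = −0.35 − (+2.58) = −2.93 V.

−2.93 V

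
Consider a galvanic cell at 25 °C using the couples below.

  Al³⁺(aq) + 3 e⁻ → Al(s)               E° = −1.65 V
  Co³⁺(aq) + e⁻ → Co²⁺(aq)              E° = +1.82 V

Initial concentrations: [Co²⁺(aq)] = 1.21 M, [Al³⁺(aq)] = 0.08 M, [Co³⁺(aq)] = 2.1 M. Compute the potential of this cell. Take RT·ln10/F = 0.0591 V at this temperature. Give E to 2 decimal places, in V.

Co³⁺/Co²⁺ is reduced (cathode, E° = +1.82 V) and Al³⁺/Al is oxidized (anode).
The standard potential is +1.82 − (−1.65) = +3.47 V and the balanced reaction transfers n = 3 electrons.
Balancing gives 3 Co³⁺(aq) + Al(s) → 3 Co²⁺(aq) + Al³⁺(aq); hence Q = ([Co²⁺(aq)]^3·[Al³⁺(aq)]) / [Co³⁺(aq)]^3 = 0.0153 (log Q = −1.815).
Applying E = E° − (RT ln10/nF)·log Q gives +3.47 − (0.0591/3)(−1.815) = +3.51 V.

+3.51 V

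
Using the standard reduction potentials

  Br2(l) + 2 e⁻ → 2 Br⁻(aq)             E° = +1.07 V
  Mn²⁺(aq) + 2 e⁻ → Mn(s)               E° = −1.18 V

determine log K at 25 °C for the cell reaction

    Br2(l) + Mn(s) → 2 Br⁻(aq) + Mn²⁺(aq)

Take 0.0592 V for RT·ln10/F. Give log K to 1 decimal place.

log K = 76.0

The Br₂/Br⁻ couple is reduced (cathode); E°cell = +1.07 − (−1.18) = +2.25 V with n = 2.
At equilibrium E = 0, so log K = nE°cell / 0.0592 = (2)(+2.25) / 0.0592 = 76.0.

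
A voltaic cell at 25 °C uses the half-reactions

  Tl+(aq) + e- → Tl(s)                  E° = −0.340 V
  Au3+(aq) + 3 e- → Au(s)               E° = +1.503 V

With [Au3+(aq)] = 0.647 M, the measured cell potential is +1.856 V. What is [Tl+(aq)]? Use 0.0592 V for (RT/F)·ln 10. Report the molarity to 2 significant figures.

Au³⁺/Au is the cathode (higher E°); E°cell = +1.503 − (−0.340) = +1.843 V with n = 3.
Since E = E° − (0.0592/n)·log Q, log Q = n(E° − E)/0.0592 = −0.659.
The balanced reaction is Au3+(aq) + 3 Tl(s) → Au(s) + 3 Tl+(aq), so Q = [Tl+(aq)]^3 / [Au3+(aq)].
Isolating [Tl+(aq)] in Q = 10^{−0.659} yields log [Tl+(aq)] = −0.283, i.e. 0.52 M.

0.52 M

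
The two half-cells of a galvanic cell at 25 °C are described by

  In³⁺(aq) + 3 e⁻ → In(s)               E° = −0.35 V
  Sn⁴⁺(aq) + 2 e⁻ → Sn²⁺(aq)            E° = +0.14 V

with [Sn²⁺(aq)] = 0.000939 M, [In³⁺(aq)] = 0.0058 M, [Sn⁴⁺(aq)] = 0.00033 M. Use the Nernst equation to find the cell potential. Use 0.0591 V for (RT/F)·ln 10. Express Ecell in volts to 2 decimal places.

+0.52 V

The Sn⁴⁺/Sn²⁺ couple has the more positive E°, so it is the cathode; In³⁺/In is the anode.
The standard potential is +0.14 − (−0.35) = +0.49 V and the balanced reaction transfers n = 6 electrons.
The balanced reaction is 3 Sn⁴⁺(aq) + 2 In(s) → 3 Sn²⁺(aq) + 2 In³⁺(aq), so Q = ([Sn²⁺(aq)]^3·[In³⁺(aq)]^2) / [Sn⁴⁺(aq)]^3 = 0.000775 and log Q = −3.111.
E = E° − (0.0591/n)·log Q = +0.49 − (0.0591/6)(−3.111) = +0.52 V.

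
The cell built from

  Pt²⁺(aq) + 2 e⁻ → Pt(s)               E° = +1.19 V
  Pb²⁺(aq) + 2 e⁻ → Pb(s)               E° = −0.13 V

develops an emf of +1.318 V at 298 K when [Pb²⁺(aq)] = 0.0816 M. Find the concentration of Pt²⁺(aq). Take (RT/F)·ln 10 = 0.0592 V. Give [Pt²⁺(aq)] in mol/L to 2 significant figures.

With Pt²⁺/Pt at the cathode and Pb²⁺/Pb at the anode, E°cell = +1.19 − (−0.13) = +1.32 V (n = 2).
Rearranging E = E° − (0.0592/n)·log Q gives log Q = 2(+1.32 − (+1.318))/0.0592 = 0.068.
Balancing electrons gives Pt²⁺(aq) + Pb(s) → Pt(s) + Pb²⁺(aq); thus Q = [Pb²⁺(aq)] / [Pt²⁺(aq)].
Substituting the known concentrations and solving, log [Pt²⁺(aq)] = −1.156 and [Pt²⁺(aq)] = 0.070 M.

0.070 M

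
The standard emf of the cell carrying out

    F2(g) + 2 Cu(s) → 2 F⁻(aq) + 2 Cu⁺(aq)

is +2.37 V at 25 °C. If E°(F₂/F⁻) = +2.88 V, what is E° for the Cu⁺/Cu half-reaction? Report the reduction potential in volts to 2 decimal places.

+0.51 V

In the reaction as written the F₂/F⁻ couple is reduced (cathode) and Cu⁺/Cu is oxidized (anode), so E°cell = E°(F₂/F⁻) − E°(Cu⁺/Cu).
E°(Cu⁺/Cu) = E°(cathode) − E°cell = +2.88 − (+2.37) = +0.51 V.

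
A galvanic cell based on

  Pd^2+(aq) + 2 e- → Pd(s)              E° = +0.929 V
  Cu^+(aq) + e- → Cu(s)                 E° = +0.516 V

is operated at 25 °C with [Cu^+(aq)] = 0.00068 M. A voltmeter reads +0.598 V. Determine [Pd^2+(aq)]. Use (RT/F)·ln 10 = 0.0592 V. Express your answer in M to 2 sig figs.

0.82 M

The Pd²⁺/Pd couple has the larger reduction potential, so it is the cathode: E°cell = +0.929 − (+0.516) = +0.413 V and n = 2.
Since E = E° − (0.0592/n)·log Q, log Q = n(E° − E)/0.0592 = −6.250.
The balanced reaction is Pd^2+(aq) + 2 Cu(s) → Pd(s) + 2 Cu^+(aq), so Q = [Cu^+(aq)]^2 / [Pd^2+(aq)].
Substituting the known concentrations and solving, log [Pd^2+(aq)] = −0.085 and [Pd^2+(aq)] = 0.82 M.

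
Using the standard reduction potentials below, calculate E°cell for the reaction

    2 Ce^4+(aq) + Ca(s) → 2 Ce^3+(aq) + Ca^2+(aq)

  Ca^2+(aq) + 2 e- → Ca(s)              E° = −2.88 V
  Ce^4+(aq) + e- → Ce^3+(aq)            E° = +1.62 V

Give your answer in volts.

Ce^4+(aq) gains electrons, so the Ce⁴⁺/Ce³⁺ couple is the cathode; the Ca²⁺/Ca couple is the anode.
E°cell = E°(cathode) − E°(anode) = +1.62 − (−2.88) = +4.50 V.

+4.50 V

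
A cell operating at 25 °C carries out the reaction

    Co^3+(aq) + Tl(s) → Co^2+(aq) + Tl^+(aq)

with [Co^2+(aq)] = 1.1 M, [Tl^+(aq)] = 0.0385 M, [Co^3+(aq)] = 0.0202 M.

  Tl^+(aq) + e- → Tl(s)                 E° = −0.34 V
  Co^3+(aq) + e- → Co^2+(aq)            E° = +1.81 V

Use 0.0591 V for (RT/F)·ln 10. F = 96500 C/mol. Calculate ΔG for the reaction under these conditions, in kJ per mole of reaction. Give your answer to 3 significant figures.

E°cell = +1.81 − (−0.34) = +2.15 V; the balanced reaction transfers n = 1 electron.
The reaction quotient is ([Co^2+(aq)]·[Tl^+(aq)]) / [Co^3+(aq)] = 2.1; by Nernst, E = +2.15 − (0.0591/1)(0.322) = +2.1310 V.
Then ΔG = −nFE = −1 × 96500 × +2.1310 J/mol = −206 kJ/mol.

−206 kJ/mol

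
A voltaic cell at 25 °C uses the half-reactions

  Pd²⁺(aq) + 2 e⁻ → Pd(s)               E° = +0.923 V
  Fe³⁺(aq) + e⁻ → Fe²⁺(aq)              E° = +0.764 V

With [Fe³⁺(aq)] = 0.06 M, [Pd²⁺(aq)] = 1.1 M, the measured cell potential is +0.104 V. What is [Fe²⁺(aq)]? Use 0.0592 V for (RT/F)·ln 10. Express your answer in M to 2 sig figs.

The Pd²⁺/Pd couple has the larger reduction potential, so it is the cathode: E°cell = +0.923 − (+0.764) = +0.159 V and n = 2.
Since E = E° − (0.0592/n)·log Q, log Q = n(E° − E)/0.0592 = 1.858.
Balancing electrons gives Pd²⁺(aq) + 2 Fe²⁺(aq) → Pd(s) + 2 Fe³⁺(aq); thus Q = [Fe³⁺(aq)]^2 / ([Pd²⁺(aq)]·[Fe²⁺(aq)]^2).
Substituting the known concentrations and solving, log [Fe²⁺(aq)] = −2.172 and [Fe²⁺(aq)] = 0.0067 M.

0.0067 M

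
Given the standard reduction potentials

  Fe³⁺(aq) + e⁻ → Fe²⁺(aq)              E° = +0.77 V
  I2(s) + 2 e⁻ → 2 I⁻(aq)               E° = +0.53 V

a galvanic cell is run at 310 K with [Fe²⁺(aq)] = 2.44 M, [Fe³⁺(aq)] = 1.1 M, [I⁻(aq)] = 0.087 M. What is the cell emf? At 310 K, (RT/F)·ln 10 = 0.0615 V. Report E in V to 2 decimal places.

The Fe³⁺/Fe²⁺ couple has the more positive E°, so it is the cathode; I₂/I⁻ is the anode.
E°cell = E°cat − E°an = +0.77 − (+0.53) = +0.24 V; n = 2.
Balancing gives 2 Fe³⁺(aq) + 2 I⁻(aq) → 2 Fe²⁺(aq) + I2(s); hence Q = [Fe²⁺(aq)]^2 / ([Fe³⁺(aq)]^2·[I⁻(aq)]^2) = 650 (log Q = 2.813).
Applying E = E° − (RT ln10/nF)·log Q gives +0.24 − (0.0615/2)(2.813) = +0.15 V.

+0.15 V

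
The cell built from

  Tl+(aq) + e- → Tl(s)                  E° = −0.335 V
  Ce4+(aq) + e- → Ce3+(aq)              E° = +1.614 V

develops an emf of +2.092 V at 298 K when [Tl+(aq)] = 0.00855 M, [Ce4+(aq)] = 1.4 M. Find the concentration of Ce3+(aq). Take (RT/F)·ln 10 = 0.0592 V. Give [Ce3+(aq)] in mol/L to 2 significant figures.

0.63 M

Ce⁴⁺/Ce³⁺ is the cathode (higher E°); E°cell = +1.614 − (−0.335) = +1.949 V with n = 1.
Rearranging E = E° − (0.0592/n)·log Q gives log Q = 1(+1.949 − (+2.092))/0.0592 = −2.416.
Balancing electrons gives Ce4+(aq) + Tl(s) → Ce3+(aq) + Tl+(aq); thus Q = ([Ce3+(aq)]·[Tl+(aq)]) / [Ce4+(aq)].
Isolating [Ce3+(aq)] in Q = 10^{−2.416} yields log [Ce3+(aq)] = −0.202, i.e. 0.63 M.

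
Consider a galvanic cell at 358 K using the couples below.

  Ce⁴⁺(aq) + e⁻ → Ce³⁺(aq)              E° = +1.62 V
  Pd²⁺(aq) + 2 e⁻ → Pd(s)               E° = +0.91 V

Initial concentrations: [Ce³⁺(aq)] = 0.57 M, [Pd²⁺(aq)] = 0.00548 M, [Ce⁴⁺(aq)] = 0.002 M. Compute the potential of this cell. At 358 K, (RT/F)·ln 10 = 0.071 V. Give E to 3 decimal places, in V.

+0.616 V

The Ce⁴⁺/Ce³⁺ couple has the more positive E°, so it is the cathode; Pd²⁺/Pd is the anode.
E°cell = E°cat − E°an = +1.62 − (+0.91) = +0.71 V; n = 2.
The balanced reaction is 2 Ce⁴⁺(aq) + Pd(s) → 2 Ce³⁺(aq) + Pd²⁺(aq), so Q = ([Ce³⁺(aq)]^2·[Pd²⁺(aq)]) / [Ce⁴⁺(aq)]^2 = 445 and log Q = 2.648.
E = E° − (0.071/n)·log Q = +0.71 − (0.071/2)(2.648) = +0.616 V.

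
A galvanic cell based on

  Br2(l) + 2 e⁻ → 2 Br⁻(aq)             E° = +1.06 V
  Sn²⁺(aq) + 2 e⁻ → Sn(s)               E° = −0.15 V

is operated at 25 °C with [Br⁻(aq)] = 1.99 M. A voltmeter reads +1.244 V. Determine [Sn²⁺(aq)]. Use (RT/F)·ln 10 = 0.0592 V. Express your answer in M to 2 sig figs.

0.018 M

Br₂/Br⁻ is the cathode (higher E°); E°cell = +1.06 − (−0.15) = +1.21 V with n = 2.
Rearranging E = E° − (0.0592/n)·log Q gives log Q = 2(+1.21 − (+1.244))/0.0592 = −1.149.
For Br2(l) + Sn(s) → 2 Br⁻(aq) + Sn²⁺(aq), the reaction quotient is Q = [Br⁻(aq)]^2·[Sn²⁺(aq)].
Solving for the unknown gives log [Sn²⁺(aq)] = −1.747, so [Sn²⁺(aq)] ≈ 0.018 M.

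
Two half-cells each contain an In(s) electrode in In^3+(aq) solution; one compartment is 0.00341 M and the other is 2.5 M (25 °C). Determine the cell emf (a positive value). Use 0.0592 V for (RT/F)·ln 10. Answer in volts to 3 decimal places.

0.057 V

For a concentration cell E°cell = 0, since both electrodes use the same couple.
The compartment with the higher In^3+(aq) concentration (2.5 M) acts as the cathode; ions are reduced there and produced at the dilute (0.00341 M) anode.
With n = 3, Ecell = −(0.0592/3)·log([dilute]/[conc]) = −(0.0592/3)·log(0.00341/2.5) = +0.057 V.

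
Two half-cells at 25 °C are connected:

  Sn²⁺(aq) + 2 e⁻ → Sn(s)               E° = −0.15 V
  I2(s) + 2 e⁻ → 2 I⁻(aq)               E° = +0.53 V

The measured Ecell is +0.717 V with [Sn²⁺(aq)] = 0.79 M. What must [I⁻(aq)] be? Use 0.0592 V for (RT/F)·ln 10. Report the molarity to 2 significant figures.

0.27 M

With I₂/I⁻ at the cathode and Sn²⁺/Sn at the anode, E°cell = +0.53 − (−0.15) = +0.68 V (n = 2).
Since E = E° − (0.0592/n)·log Q, log Q = n(E° − E)/0.0592 = −1.250.
The balanced reaction is I2(s) + Sn(s) → 2 I⁻(aq) + Sn²⁺(aq), so Q = [I⁻(aq)]^2·[Sn²⁺(aq)].
Substituting the known concentrations and solving, log [I⁻(aq)] = −0.574 and [I⁻(aq)] = 0.27 M.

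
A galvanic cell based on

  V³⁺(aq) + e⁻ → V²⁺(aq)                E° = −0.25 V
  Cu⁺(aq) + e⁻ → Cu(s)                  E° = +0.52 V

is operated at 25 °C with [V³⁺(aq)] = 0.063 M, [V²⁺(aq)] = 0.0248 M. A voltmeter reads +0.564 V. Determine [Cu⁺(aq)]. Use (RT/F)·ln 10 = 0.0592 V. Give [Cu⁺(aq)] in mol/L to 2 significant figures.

0.00084 M

The Cu⁺/Cu couple has the larger reduction potential, so it is the cathode: E°cell = +0.52 − (−0.25) = +0.77 V and n = 1.
Rearranging E = E° − (0.0592/n)·log Q gives log Q = 1(+0.77 − (+0.564))/0.0592 = 3.480.
For Cu⁺(aq) + V²⁺(aq) → Cu(s) + V³⁺(aq), the reaction quotient is Q = [V³⁺(aq)] / ([Cu⁺(aq)]·[V²⁺(aq)]).
Isolating [Cu⁺(aq)] in Q = 10^{3.480} yields log [Cu⁺(aq)] = −3.075, i.e. 0.00084 M.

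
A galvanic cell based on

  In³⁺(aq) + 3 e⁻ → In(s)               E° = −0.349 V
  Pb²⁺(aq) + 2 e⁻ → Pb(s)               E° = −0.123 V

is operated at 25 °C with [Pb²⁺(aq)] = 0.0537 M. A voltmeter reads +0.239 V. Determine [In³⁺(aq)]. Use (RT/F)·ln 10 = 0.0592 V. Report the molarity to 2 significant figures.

0.0027 M

With Pb²⁺/Pb at the cathode and In³⁺/In at the anode, E°cell = −0.123 − (−0.349) = +0.226 V (n = 6).
From the Nernst equation, log Q = n(E° − E)/0.0592 = 6·(+0.226 − (+0.239))/0.0592 = −1.318.
The balanced reaction is 3 Pb²⁺(aq) + 2 In(s) → 3 Pb(s) + 2 In³⁺(aq), so Q = [In³⁺(aq)]^2 / [Pb²⁺(aq)]^3.
Solving for the unknown gives log [In³⁺(aq)] = −2.564, so [In³⁺(aq)] ≈ 0.0027 M.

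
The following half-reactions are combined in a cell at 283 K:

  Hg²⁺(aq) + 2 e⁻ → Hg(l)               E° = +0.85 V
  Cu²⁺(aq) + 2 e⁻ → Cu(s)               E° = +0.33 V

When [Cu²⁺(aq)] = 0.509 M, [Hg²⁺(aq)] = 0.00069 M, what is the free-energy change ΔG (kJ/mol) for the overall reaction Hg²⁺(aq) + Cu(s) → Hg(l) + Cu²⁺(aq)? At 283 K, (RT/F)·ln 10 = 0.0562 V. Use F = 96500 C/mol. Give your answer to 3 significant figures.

−84.8 kJ/mol

With Hg²⁺/Hg reduced at the cathode, E°cell = +0.85 − (+0.33) = +0.52 V and n = 2.
Here Q = [Cu²⁺(aq)] / [Hg²⁺(aq)] = 738 (log Q = 2.868), giving E = +0.52 − (0.0562/2)·(2.868) = +0.4394 V.
Then ΔG = −nFE = −2 × 96500 × +0.4394 J/mol = −84.8 kJ/mol.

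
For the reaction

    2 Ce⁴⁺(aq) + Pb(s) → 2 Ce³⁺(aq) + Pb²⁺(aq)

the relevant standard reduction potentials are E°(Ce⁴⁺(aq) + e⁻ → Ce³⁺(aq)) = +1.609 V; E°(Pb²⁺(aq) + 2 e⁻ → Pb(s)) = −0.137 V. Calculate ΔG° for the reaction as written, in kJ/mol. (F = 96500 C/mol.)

In the reaction as written Ce⁴⁺(aq) is reduced, so the Ce⁴⁺/Ce³⁺ couple is the cathode and Pb²⁺/Pb is the anode.
E°cell = +1.609 − (−0.137) = +1.746 V; balancing electrons gives n = 2.
ΔG° = −nFE°cell = −(2)(96500)(+1.746) J/mol = −337 kJ/mol.

−337 kJ/mol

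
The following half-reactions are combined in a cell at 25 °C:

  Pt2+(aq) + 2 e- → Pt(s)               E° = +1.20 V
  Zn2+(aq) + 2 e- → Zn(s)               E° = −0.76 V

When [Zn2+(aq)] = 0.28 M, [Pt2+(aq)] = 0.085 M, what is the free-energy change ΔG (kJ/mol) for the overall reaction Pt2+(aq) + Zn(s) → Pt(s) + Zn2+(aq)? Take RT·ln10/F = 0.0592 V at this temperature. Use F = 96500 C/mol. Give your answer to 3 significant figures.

E°cell = +1.20 − (−0.76) = +1.96 V; the balanced reaction transfers n = 2 electrons.
Here Q = [Zn2+(aq)] / [Pt2+(aq)] = 3.29 (log Q = 0.518), giving E = +1.96 − (0.0592/2)·(0.518) = +1.9447 V.
ΔG = −nFE = −(2)(96500)(+1.9447) J/mol = −375 kJ/mol.

−375 kJ/mol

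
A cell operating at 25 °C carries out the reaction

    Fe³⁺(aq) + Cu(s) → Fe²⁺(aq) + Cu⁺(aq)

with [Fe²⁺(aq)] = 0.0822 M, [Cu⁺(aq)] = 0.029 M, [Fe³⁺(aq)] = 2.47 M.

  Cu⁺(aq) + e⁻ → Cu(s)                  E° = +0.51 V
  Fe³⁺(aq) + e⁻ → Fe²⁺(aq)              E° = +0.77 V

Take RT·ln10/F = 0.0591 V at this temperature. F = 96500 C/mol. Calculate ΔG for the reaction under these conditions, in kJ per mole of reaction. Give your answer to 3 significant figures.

With Fe³⁺/Fe²⁺ reduced at the cathode, E°cell = +0.77 − (+0.51) = +0.26 V and n = 1.
Here Q = ([Fe²⁺(aq)]·[Cu⁺(aq)]) / [Fe³⁺(aq)] = 0.000965 (log Q = −3.015), giving E = +0.26 − (0.0591/1)·(−3.015) = +0.4382 V.
Finally ΔG = −nFE = −(1)(96500 C/mol)(+0.4382 V) = −42.3 kJ/mol.

−42.3 kJ/mol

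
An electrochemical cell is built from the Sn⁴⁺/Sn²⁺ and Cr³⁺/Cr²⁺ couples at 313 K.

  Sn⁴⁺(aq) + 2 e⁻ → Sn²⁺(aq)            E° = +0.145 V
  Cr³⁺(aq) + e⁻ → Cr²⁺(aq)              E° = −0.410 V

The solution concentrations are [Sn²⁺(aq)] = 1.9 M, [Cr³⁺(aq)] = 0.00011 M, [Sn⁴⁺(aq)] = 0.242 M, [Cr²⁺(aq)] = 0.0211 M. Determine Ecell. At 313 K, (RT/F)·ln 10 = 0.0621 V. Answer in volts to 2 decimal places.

+0.67 V

Sn⁴⁺/Sn²⁺ is reduced (cathode, E° = +0.145 V) and Cr³⁺/Cr²⁺ is oxidized (anode).
E°cell = E°cat − E°an = +0.145 − (−0.410) = +0.555 V; n = 2.
The balanced reaction is Sn⁴⁺(aq) + 2 Cr²⁺(aq) → Sn²⁺(aq) + 2 Cr³⁺(aq), so Q = ([Sn²⁺(aq)]·[Cr³⁺(aq)]^2) / ([Sn⁴⁺(aq)]·[Cr²⁺(aq)]^2) = 0.000213 and log Q = −3.671.
E = E° − (0.0621/n)·log Q = +0.555 − (0.0621/2)(−3.671) = +0.67 V.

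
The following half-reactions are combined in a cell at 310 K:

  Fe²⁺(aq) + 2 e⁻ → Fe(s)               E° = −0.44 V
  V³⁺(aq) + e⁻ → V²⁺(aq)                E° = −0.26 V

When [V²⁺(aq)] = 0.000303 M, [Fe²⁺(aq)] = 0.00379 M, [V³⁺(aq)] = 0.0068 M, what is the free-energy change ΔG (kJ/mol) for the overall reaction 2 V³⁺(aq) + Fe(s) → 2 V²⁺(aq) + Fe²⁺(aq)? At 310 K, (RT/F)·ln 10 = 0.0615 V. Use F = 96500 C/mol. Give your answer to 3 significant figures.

E°cell = −0.26 − (−0.44) = +0.18 V; the balanced reaction transfers n = 2 electrons.
Q = ([V²⁺(aq)]^2·[Fe²⁺(aq)]) / [V³⁺(aq)]^2 = 7.53×10^−6, so log Q = −5.123 and E = +0.18 − (0.0615/2)(−5.123) = +0.3375 V.
Then ΔG = −nFE = −2 × 96500 × +0.3375 J/mol = −65.1 kJ/mol.

−65.1 kJ/mol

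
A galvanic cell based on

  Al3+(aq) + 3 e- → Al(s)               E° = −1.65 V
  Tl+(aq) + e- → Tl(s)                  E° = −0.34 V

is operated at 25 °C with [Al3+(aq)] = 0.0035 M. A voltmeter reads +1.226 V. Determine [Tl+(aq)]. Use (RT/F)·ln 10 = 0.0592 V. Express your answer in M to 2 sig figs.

The Tl⁺/Tl couple has the larger reduction potential, so it is the cathode: E°cell = −0.34 − (−1.65) = +1.31 V and n = 3.
From the Nernst equation, log Q = n(E° − E)/0.0592 = 3·(+1.31 − (+1.226))/0.0592 = 4.257.
The balanced reaction is 3 Tl+(aq) + Al(s) → 3 Tl(s) + Al3+(aq), so Q = [Al3+(aq)] / [Tl+(aq)]^3.
Isolating [Tl+(aq)] in Q = 10^{4.257} yields log [Tl+(aq)] = −2.238, i.e. 0.0058 M.

0.0058 M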